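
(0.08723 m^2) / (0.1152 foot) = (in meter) 2.484. Check: 0.08723 m^2 is already in m^2. 1 foot = 0.3048 m, so 0.1152 foot = 0.1152 * 0.3048 = 0.03511296 m. Combine: 0.08723 m^2 / 0.03511296 m = 2.4842679 m. 2.4842679 m = 2.4842679 meter ≈ 2.484 meter (4 s.f.).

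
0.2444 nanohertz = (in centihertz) 2.444e-08. Check: 1 nanohertz = 1e-09 Hz, so 0.2444 nanohertz = 0.2444 * 1e-09 = 2.444e-10 Hz. 1 centihertz = 0.01 Hz, so 2.444e-10 Hz = 2.444e-10 / 0.01 = 2.444e-08 centihertz.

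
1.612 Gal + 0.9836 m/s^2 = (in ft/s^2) 3.28. Check: 1 Gal = 0.01 m/s^2, so 1.612 Gal = 1.612 * 0.01 = 0.01612 m/s^2. 0.9836 m/s^2 is already in m/s^2. Sum: 0.01612 + 0.9836 = 0.99972 m/s^2. 1 ft/s^2 = 0.3048 m/s^2, so 0.99972 m/s^2 = 0.99972 / 0.3048 = 3.2799213 ft/s^2 ≈ 3.28 ft/s^2 (4 s.f.).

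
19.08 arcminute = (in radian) 1 arcminute = 0.00029088821 rad, so 19.08 arcminute = 19.08 * 0.00029088821 = 0.005550147 rad. 0.005550147 rad = 0.005550147 radian ≈ 0.00555 radian (4 s.f.). Final answer: 0.00555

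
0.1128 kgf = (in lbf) 0.2487. Check: 1 kgf = 9.80665 N, so 0.1128 kgf = 0.1128 * 9.80665 = 1.1061901 N. 1 lbf = 4.4482216 N, so 1.1061901 N = 1.1061901 / 4.4482216 = 0.24868143 lbf ≈ 0.2487 lbf (4 s.f.).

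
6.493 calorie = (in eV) 1.696e+20. Check: 1 calorie = 4.184 J, so 6.493 calorie = 6.493 * 4.184 = 27.166712 J. 1 eV = 1.6021766e-19 J, so 27.166712 J = 27.166712 / 1.6021766e-19 = 1.6956128e+20 eV ≈ 1.696e+20 eV (4 s.f.).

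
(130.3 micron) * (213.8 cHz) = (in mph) 0.0006232. Check: 1 micron = 1e-06 m, so 130.3 micron = 130.3 * 1e-06 = 0.0001303 m. 1 cHz = 0.01 Hz, so 213.8 cHz = 213.8 * 0.01 = 2.138 Hz. Combine: 0.0001303 m * 2.138 Hz = 0.0002785814 m/s. 1 mph = 0.44704 m/s, so 0.0002785814 m/s = 0.0002785814 / 0.44704 = 0.00062316884 mph ≈ 0.0006232 mph (4 s.f.).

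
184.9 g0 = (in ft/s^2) 5949. Check: 1 g0 = 9.80665 m/s^2, so 184.9 g0 = 184.9 * 9.80665 = 1813.2496 m/s^2. 1 ft/s^2 = 0.3048 m/s^2, so 1813.2496 m/s^2 = 1813.2496 / 0.3048 = 5948.9816 ft/s^2 ≈ 5949 ft/s^2 (4 s.f.).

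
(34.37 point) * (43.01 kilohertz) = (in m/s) 521.5. Check: 1 point = 0.00035277778 m, so 34.37 point = 34.37 * 0.00035277778 = 0.012124972 m. 1 kilohertz = 1000 Hz, so 43.01 kilohertz = 43.01 * 1000 = 43010 Hz. Combine: 0.012124972 m * 43010 Hz = 521.49506 m/s. Result: 521.49506 m/s ≈ 521.5 m/s (4 s.f.).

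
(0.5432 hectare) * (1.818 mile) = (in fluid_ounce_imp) 1 hectare = 10000 m^2, so 0.5432 hectare = 0.5432 * 10000 = 5432 m^2. 1 mile = 1609.344 m, so 1.818 mile = 1.818 * 1609.344 = 2925.7874 m. Combine: 5432 m^2 * 2925.7874 m = 15892877 m^3. 1 fluid_ounce_imp = 2.8413063e-05 m^3, so 15892877 m^3 = 15892877 / 2.8413063e-05 = 5.5935108e+11 fluid_ounce_imp ≈ 5.594e+11 fluid_ounce_imp (4 s.f.). Final answer: 5.594e+11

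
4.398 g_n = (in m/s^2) 1 g_n = 9.80665 m/s^2, so 4.398 g_n = 4.398 * 9.80665 = 43.129647 m/s^2. Result: 43.129647 m/s^2 ≈ 43.13 m/s^2 (4 s.f.). Final answer: 43.13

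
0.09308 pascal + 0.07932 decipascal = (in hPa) 0.09308 pascal = 0.09308 Pa. 1 decipascal = 0.1 Pa, so 0.07932 decipascal = 0.07932 * 0.1 = 0.007932 Pa. Sum: 0.09308 + 0.007932 = 0.101012 Pa. 1 hPa = 100 Pa, so 0.101012 Pa = 0.101012 / 100 = 0.00101012 hPa ≈ 0.00101 hPa (4 s.f.). Final answer: 0.00101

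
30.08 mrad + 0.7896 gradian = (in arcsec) 1 mrad = 0.001 rad, so 30.08 mrad = 30.08 * 0.001 = 0.03008 rad. 1 gradian = 0.015707963 rad, so 0.7896 gradian = 0.7896 * 0.015707963 = 0.012403008 rad. Sum: 0.03008 + 0.012403008 = 0.042483008 rad. 1 arcsec = 4.8481368e-06 rad, so 0.042483008 rad = 0.042483008 / 4.8481368e-06 = 8762.7494 arcsec ≈ 8763 arcsec (4 s.f.). Final answer: 8763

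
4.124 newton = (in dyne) 4.124 newton = 4.124 N. 1 dyne = 1e-05 N, so 4.124 N = 4.124 / 1e-05 = 412400 dyne ≈ 4.124e+05 dyne (4 s.f.). Final answer: 4.124e+05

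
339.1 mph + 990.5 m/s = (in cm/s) 1 mph = 0.44704 m/s, so 339.1 mph = 339.1 * 0.44704 = 151.59126 m/s. 990.5 m/s is already in m/s. Sum: 151.59126 + 990.5 = 1142.0913 m/s. 1 cm/s = 0.01 m/s, so 1142.0913 m/s = 1142.0913 / 0.01 = 114209.13 cm/s ≈ 1.142e+05 cm/s (4 s.f.). Final answer: 1.142e+05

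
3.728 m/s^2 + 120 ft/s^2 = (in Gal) 4030. Check: 3.728 m/s^2 is already in m/s^2. 1 ft/s^2 = 0.3048 m/s^2, so 120 ft/s^2 = 120 * 0.3048 = 36.576 m/s^2. Sum: 3.728 + 36.576 = 40.304 m/s^2. 1 Gal = 0.01 m/s^2, so 40.304 m/s^2 = 40.304 / 0.01 = 4030.4 Gal ≈ 4030 Gal (4 s.f.).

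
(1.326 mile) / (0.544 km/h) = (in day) 0.1634. Check: 1 mile = 1609.344 m, so 1.326 mile = 1.326 * 1609.344 = 2133.9901 m. 1 km/h = 0.27777778 m/s, so 0.544 km/h = 0.544 * 0.27777778 = 0.15111111 m/s. Combine: 2133.9901 m / 0.15111111 m/s = 14121.994 s. 1 day = 86400 s, so 14121.994 s = 14121.994 / 86400 = 0.163449 day ≈ 0.1634 day (4 s.f.).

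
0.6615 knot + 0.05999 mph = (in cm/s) 1 knot = 0.51444444 m/s, so 0.6615 knot = 0.6615 * 0.51444444 = 0.340305 m/s. 1 mph = 0.44704 m/s, so 0.05999 mph = 0.05999 * 0.44704 = 0.02681793 m/s. Sum: 0.340305 + 0.02681793 = 0.36712293 m/s. 1 cm/s = 0.01 m/s, so 0.36712293 m/s = 0.36712293 / 0.01 = 36.712293 cm/s ≈ 36.71 cm/s (4 s.f.). Final answer: 36.71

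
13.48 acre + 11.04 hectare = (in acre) 40.76. Check: 1 acre = 4046.8564 m^2, so 13.48 acre = 13.48 * 4046.8564 = 54551.625 m^2. 1 hectare = 10000 m^2, so 11.04 hectare = 11.04 * 10000 = 110400 m^2. Sum: 54551.625 + 110400 = 164951.62 m^2. 1 acre = 4046.8564 m^2, so 164951.62 m^2 = 164951.62 / 4046.8564 = 40.760434 acre ≈ 40.76 acre (4 s.f.).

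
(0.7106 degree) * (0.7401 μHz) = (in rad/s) 9.179e-09. Check: 1 degree = 0.017453293 rad, so 0.7106 degree = 0.7106 * 0.017453293 = 0.01240231 rad. 1 μHz = 1e-06 Hz, so 0.7401 μHz = 0.7401 * 1e-06 = 7.401e-07 Hz. Combine: 0.01240231 rad * 7.401e-07 Hz = 9.1789494e-09 rad/s. Result: 9.1789494e-09 rad/s ≈ 9.179e-09 rad/s (4 s.f.).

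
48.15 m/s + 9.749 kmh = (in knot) 98.86. Check: 48.15 m/s is already in m/s. 1 kmh = 0.27777778 m/s, so 9.749 kmh = 9.749 * 0.27777778 = 2.7080556 m/s. Sum: 48.15 + 2.7080556 = 50.858056 m/s. 1 knot = 0.51444444 m/s, so 50.858056 m/s = 50.858056 / 0.51444444 = 98.860151 knot ≈ 98.86 knot (4 s.f.).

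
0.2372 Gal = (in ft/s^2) 0.007782. Check: 1 Gal = 0.01 m/s^2, so 0.2372 Gal = 0.2372 * 0.01 = 0.002372 m/s^2. 1 ft/s^2 = 0.3048 m/s^2, so 0.002372 m/s^2 = 0.002372 / 0.3048 = 0.0077821522 ft/s^2 ≈ 0.007782 ft/s^2 (4 s.f.).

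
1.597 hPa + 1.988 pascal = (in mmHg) 1.213. Check: 1 hPa = 100 Pa, so 1.597 hPa = 1.597 * 100 = 159.7 Pa. 1.988 pascal = 1.988 Pa. Sum: 159.7 + 1.988 = 161.688 Pa. 1 mmHg = 133.32237 Pa, so 161.688 Pa = 161.688 / 133.32237 = 1.2127597 mmHg ≈ 1.213 mmHg (4 s.f.).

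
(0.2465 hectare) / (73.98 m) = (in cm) 3332. Check: 1 hectare = 10000 m^2, so 0.2465 hectare = 0.2465 * 10000 = 2465 m^2. 73.98 m is already in m. Combine: 2465 m^2 / 73.98 m = 33.319816 m. 1 cm = 0.01 m, so 33.319816 m = 33.319816 / 0.01 = 3331.9816 cm ≈ 3332 cm (4 s.f.).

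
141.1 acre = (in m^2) 5.71e+05. Check: 1 acre = 4046.8564 m^2, so 141.1 acre = 141.1 * 4046.8564 = 571011.44 m^2. Result: 571011.44 m^2 ≈ 5.71e+05 m^2 (4 s.f.).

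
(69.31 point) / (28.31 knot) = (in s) 0.001679. Check: 1 point = 0.00035277778 m, so 69.31 point = 69.31 * 0.00035277778 = 0.024451028 m. 1 knot = 0.51444444 m/s, so 28.31 knot = 28.31 * 0.51444444 = 14.563922 m/s. Combine: 0.024451028 m / 14.563922 m/s = 0.0016788766 s. Result: 0.0016788766 s ≈ 0.001679 s (4 s.f.).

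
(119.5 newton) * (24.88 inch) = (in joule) 119.5 newton = 119.5 N. 1 inch = 0.0254 m, so 24.88 inch = 24.88 * 0.0254 = 0.631952 m. Combine: 119.5 N * 0.631952 m = 75.518264 J. 75.518264 J = 75.518264 joule ≈ 75.52 joule (4 s.f.). Final answer: 75.52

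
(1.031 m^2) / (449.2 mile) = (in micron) 1.031 m^2 is already in m^2. 1 mile = 1609.344 m, so 449.2 mile = 449.2 * 1609.344 = 722917.32 m. Combine: 1.031 m^2 / 722917.32 m = 1.4261658e-06 m. 1 micron = 1e-06 m, so 1.4261658e-06 m = 1.4261658e-06 / 1e-06 = 1.4261658 micron ≈ 1.426 micron (4 s.f.). Final answer: 1.426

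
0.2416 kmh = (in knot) 1 kmh = 0.27777778 m/s, so 0.2416 kmh = 0.2416 * 0.27777778 = 0.067111111 m/s. 1 knot = 0.51444444 m/s, so 0.067111111 m/s = 0.067111111 / 0.51444444 = 0.13045356 knot ≈ 0.1305 knot (4 s.f.). Final answer: 0.1305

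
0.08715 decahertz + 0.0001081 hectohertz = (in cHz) 88.23. Check: 1 decahertz = 10 Hz, so 0.08715 decahertz = 0.08715 * 10 = 0.8715 Hz. 1 hectohertz = 100 Hz, so 0.0001081 hectohertz = 0.0001081 * 100 = 0.01081 Hz. Sum: 0.8715 + 0.01081 = 0.88231 Hz. 1 cHz = 0.01 Hz, so 0.88231 Hz = 0.88231 / 0.01 = 88.231 cHz ≈ 88.23 cHz (4 s.f.).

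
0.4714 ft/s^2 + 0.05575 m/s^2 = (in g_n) 0.02034. Check: 1 ft/s^2 = 0.3048 m/s^2, so 0.4714 ft/s^2 = 0.4714 * 0.3048 = 0.14368272 m/s^2. 0.05575 m/s^2 is already in m/s^2. Sum: 0.14368272 + 0.05575 = 0.19943272 m/s^2. 1 g_n = 9.80665 m/s^2, so 0.19943272 m/s^2 = 0.19943272 / 9.80665 = 0.020336478 g_n ≈ 0.02034 g_n (4 s.f.).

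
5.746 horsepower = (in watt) 4285. Check: 1 horsepower = 745.69987 W, so 5.746 horsepower = 5.746 * 745.69987 = 4284.7915 W. 4284.7915 W = 4284.7915 watt ≈ 4285 watt (4 s.f.).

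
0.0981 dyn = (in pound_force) 2.205e-07. Check: 1 dyn = 1e-05 N, so 0.0981 dyn = 0.0981 * 1e-05 = 9.81e-07 N. 1 pound_force = 4.4482216 N, so 9.81e-07 N = 9.81e-07 / 4.4482216 = 2.2053757e-07 pound_force ≈ 2.205e-07 pound_force (4 s.f.).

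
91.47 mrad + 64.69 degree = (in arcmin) 1 mrad = 0.001 rad, so 91.47 mrad = 91.47 * 0.001 = 0.09147 rad. 1 degree = 0.017453293 rad, so 64.69 degree = 64.69 * 0.017453293 = 1.1290535 rad. Sum: 0.09147 + 1.1290535 = 1.2205235 rad. 1 arcmin = 0.00029088821 rad, so 1.2205235 rad = 1.2205235 / 0.00029088821 = 4195.8507 arcmin ≈ 4196 arcmin (4 s.f.). Final answer: 4196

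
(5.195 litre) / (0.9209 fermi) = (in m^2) 5.641e+12. Check: 1 litre = 0.001 m^3, so 5.195 litre = 5.195 * 0.001 = 0.005195 m^3. 1 fermi = 1e-15 m, so 0.9209 fermi = 0.9209 * 1e-15 = 9.209e-16 m. Combine: 0.005195 m^3 / 9.209e-16 m = 5.6412205e+12 m^2. Result: 5.6412205e+12 m^2 ≈ 5.641e+12 m^2 (4 s.f.).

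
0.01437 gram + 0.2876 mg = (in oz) 1 gram = 0.001 kg, so 0.01437 gram = 0.01437 * 0.001 = 1.437e-05 kg. 1 mg = 1e-06 kg, so 0.2876 mg = 0.2876 * 1e-06 = 2.876e-07 kg. Sum: 1.437e-05 + 2.876e-07 = 1.46576e-05 kg. 1 oz = 0.028349523 kg, so 1.46576e-05 kg = 1.46576e-05 / 0.028349523 = 0.00051703162 oz ≈ 0.000517 oz (4 s.f.). Final answer: 0.000517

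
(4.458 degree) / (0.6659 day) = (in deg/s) 1 degree = 0.017453293 rad, so 4.458 degree = 4.458 * 0.017453293 = 0.077806778 rad. 1 day = 86400 s, so 0.6659 day = 0.6659 * 86400 = 57533.76 s. Combine: 0.077806778 rad / 57533.76 s = 1.3523673e-06 rad/s. 1 deg/s = 0.017453293 rad/s, so 1.3523673e-06 rad/s = 1.3523673e-06 / 0.017453293 = 7.7484941e-05 deg/s ≈ 7.748e-05 deg/s (4 s.f.). Final answer: 7.748e-05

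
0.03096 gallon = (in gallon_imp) 1 gallon = 0.0037854118 m^3, so 0.03096 gallon = 0.03096 * 0.0037854118 = 0.00011719635 m^3. 1 gallon_imp = 0.00454609 m^3, so 0.00011719635 m^3 = 0.00011719635 / 0.00454609 = 0.025779593 gallon_imp ≈ 0.02578 gallon_imp (4 s.f.). Final answer: 0.02578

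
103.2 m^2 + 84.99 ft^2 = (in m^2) 111.1. Check: 103.2 m^2 is already in m^2. 1 ft^2 = 0.09290304 m^2, so 84.99 ft^2 = 84.99 * 0.09290304 = 7.8958294 m^2. Sum: 103.2 + 7.8958294 = 111.09583 m^2. Result: 111.09583 m^2 ≈ 111.1 m^2 (4 s.f.).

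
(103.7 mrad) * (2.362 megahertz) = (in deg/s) 1 mrad = 0.001 rad, so 103.7 mrad = 103.7 * 0.001 = 0.1037 rad. 1 megahertz = 1000000 Hz, so 2.362 megahertz = 2.362 * 1000000 = 2362000 Hz. Combine: 0.1037 rad * 2362000 Hz = 244939.4 rad/s. 1 deg/s = 0.017453293 rad/s, so 244939.4 rad/s = 244939.4 / 0.017453293 = 14033994 deg/s ≈ 1.403e+07 deg/s (4 s.f.). Final answer: 1.403e+07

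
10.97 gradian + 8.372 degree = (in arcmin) 1095. Check: 1 gradian = 0.015707963 rad, so 10.97 gradian = 10.97 * 0.015707963 = 0.17231636 rad. 1 degree = 0.017453293 rad, so 8.372 degree = 8.372 * 0.017453293 = 0.14611896 rad. Sum: 0.17231636 + 0.14611896 = 0.31843532 rad. 1 arcmin = 0.00029088821 rad, so 0.31843532 rad = 0.31843532 / 0.00029088821 = 1094.7 arcmin ≈ 1095 arcmin (4 s.f.).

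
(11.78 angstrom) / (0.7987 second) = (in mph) 3.299e-09. Check: 1 angstrom = 1e-10 m, so 11.78 angstrom = 11.78 * 1e-10 = 1.178e-09 m. 0.7987 second = 0.7987 s. Combine: 1.178e-09 m / 0.7987 s = 1.4748967e-09 m/s. 1 mph = 0.44704 m/s, so 1.4748967e-09 m/s = 1.4748967e-09 / 0.44704 = 3.29925e-09 mph ≈ 3.299e-09 mph (4 s.f.).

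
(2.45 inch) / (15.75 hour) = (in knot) 1 inch = 0.0254 m, so 2.45 inch = 2.45 * 0.0254 = 0.06223 m. 1 hour = 3600 s, so 15.75 hour = 15.75 * 3600 = 56700 s. Combine: 0.06223 m / 56700 s = 1.0975309e-06 m/s. 1 knot = 0.51444444 m/s, so 1.0975309e-06 m/s = 1.0975309e-06 / 0.51444444 = 2.1334293e-06 knot ≈ 2.133e-06 knot (4 s.f.). Final answer: 2.133e-06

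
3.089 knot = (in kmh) 1 knot = 0.51444444 m/s, so 3.089 knot = 3.089 * 0.51444444 = 1.5891189 m/s. 1 kmh = 0.27777778 m/s, so 1.5891189 m/s = 1.5891189 / 0.27777778 = 5.720828 kmh ≈ 5.721 kmh (4 s.f.). Final answer: 5.721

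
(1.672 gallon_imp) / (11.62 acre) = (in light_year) 1.709e-23. Check: 1 gallon_imp = 0.00454609 m^3, so 1.672 gallon_imp = 1.672 * 0.00454609 = 0.0076010625 m^3. 1 acre = 4046.8564 m^2, so 11.62 acre = 11.62 * 4046.8564 = 47024.472 m^2. Combine: 0.0076010625 m^3 / 47024.472 m^2 = 1.6164057e-07 m. 1 light_year = 9.4607305e+15 m, so 1.6164057e-07 m = 1.6164057e-07 / 9.4607305e+15 = 1.7085422e-23 light_year ≈ 1.709e-23 light_year (4 s.f.).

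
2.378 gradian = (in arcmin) 128.4. Check: 1 gradian = 0.015707963 rad, so 2.378 gradian = 2.378 * 0.015707963 = 0.037353537 rad. 1 arcmin = 0.00029088821 rad, so 0.037353537 rad = 0.037353537 / 0.00029088821 = 128.412 arcmin ≈ 128.4 arcmin (4 s.f.).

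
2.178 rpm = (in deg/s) 1 rpm = 0.10471976 rad/s, so 2.178 rpm = 2.178 * 0.10471976 = 0.22807963 rad/s. 1 deg/s = 0.017453293 rad/s, so 0.22807963 rad/s = 0.22807963 / 0.017453293 = 13.068 deg/s ≈ 13.07 deg/s (4 s.f.). Final answer: 13.07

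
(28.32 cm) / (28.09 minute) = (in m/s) 1 cm = 0.01 m, so 28.32 cm = 28.32 * 0.01 = 0.2832 m. 1 minute = 60 s, so 28.09 minute = 28.09 * 60 = 1685.4 s. Combine: 0.2832 m / 1685.4 s = 0.00016803133 m/s. Result: 0.00016803133 m/s ≈ 0.000168 m/s (4 s.f.). Final answer: 0.000168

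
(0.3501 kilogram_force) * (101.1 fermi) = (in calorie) 1 kilogram_force = 9.80665 N, so 0.3501 kilogram_force = 0.3501 * 9.80665 = 3.4333082 N. 1 fermi = 1e-15 m, so 101.1 fermi = 101.1 * 1e-15 = 1.011e-13 m. Combine: 3.4333082 N * 1.011e-13 m = 3.4710746e-13 J. 1 calorie = 4.184 J, so 3.4710746e-13 J = 3.4710746e-13 / 4.184 = 8.2960673e-14 calorie ≈ 8.296e-14 calorie (4 s.f.). Final answer: 8.296e-14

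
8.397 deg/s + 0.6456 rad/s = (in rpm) 7.565. Check: 1 deg/s = 0.017453293 rad/s, so 8.397 deg/s = 8.397 * 0.017453293 = 0.1465553 rad/s. 0.6456 rad/s is already in rad/s. Sum: 0.1465553 + 0.6456 = 0.7921553 rad/s. 1 rpm = 0.10471976 rad/s, so 0.7921553 rad/s = 0.7921553 / 0.10471976 = 7.5645259 rpm ≈ 7.565 rpm (4 s.f.).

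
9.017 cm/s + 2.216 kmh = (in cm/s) 70.57. Check: 1 cm/s = 0.01 m/s, so 9.017 cm/s = 9.017 * 0.01 = 0.09017 m/s. 1 kmh = 0.27777778 m/s, so 2.216 kmh = 2.216 * 0.27777778 = 0.61555556 m/s. Sum: 0.09017 + 0.61555556 = 0.70572556 m/s. 1 cm/s = 0.01 m/s, so 0.70572556 m/s = 0.70572556 / 0.01 = 70.572556 cm/s ≈ 70.57 cm/s (4 s.f.).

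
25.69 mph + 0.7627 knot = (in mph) 26.57. Check: 1 mph = 0.44704 m/s, so 25.69 mph = 25.69 * 0.44704 = 11.484458 m/s. 1 knot = 0.51444444 m/s, so 0.7627 knot = 0.7627 * 0.51444444 = 0.39236678 m/s. Sum: 11.484458 + 0.39236678 = 11.876824 m/s. 1 mph = 0.44704 m/s, so 11.876824 m/s = 11.876824 / 0.44704 = 26.567699 mph ≈ 26.57 mph (4 s.f.).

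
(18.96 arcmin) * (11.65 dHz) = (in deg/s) 1 arcmin = 0.00029088821 rad, so 18.96 arcmin = 18.96 * 0.00029088821 = 0.0055152404 rad. 1 dHz = 0.1 Hz, so 11.65 dHz = 11.65 * 0.1 = 1.165 Hz. Combine: 0.0055152404 rad * 1.165 Hz = 0.0064252551 rad/s. 1 deg/s = 0.017453293 rad/s, so 0.0064252551 rad/s = 0.0064252551 / 0.017453293 = 0.36814 deg/s ≈ 0.3681 deg/s (4 s.f.). Final answer: 0.3681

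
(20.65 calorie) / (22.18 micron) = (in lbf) 8.757e+05. Check: 1 calorie = 4.184 J, so 20.65 calorie = 20.65 * 4.184 = 86.3996 J. 1 micron = 1e-06 m, so 22.18 micron = 22.18 * 1e-06 = 2.218e-05 m. Combine: 86.3996 J / 2.218e-05 m = 3895383.2 N. 1 lbf = 4.4482216 N, so 3895383.2 N = 3895383.2 / 4.4482216 = 875716.99 lbf ≈ 8.757e+05 lbf (4 s.f.).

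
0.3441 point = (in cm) 0.01214. Check: 1 point = 0.00035277778 m, so 0.3441 point = 0.3441 * 0.00035277778 = 0.00012139083 m. 1 cm = 0.01 m, so 0.00012139083 m = 0.00012139083 / 0.01 = 0.012139083 cm ≈ 0.01214 cm (4 s.f.).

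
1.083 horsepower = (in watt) 1 horsepower = 745.69987 W, so 1.083 horsepower = 1.083 * 745.69987 = 807.59296 W. 807.59296 W = 807.59296 watt ≈ 807.6 watt (4 s.f.). Final answer: 807.6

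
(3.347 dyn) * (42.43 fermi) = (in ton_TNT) 3.394e-28. Check: 1 dyn = 1e-05 N, so 3.347 dyn = 3.347 * 1e-05 = 3.347e-05 N. 1 fermi = 1e-15 m, so 42.43 fermi = 42.43 * 1e-15 = 4.243e-14 m. Combine: 3.347e-05 N * 4.243e-14 m = 1.4201321e-18 J. 1 ton_TNT = 4.184e+09 J, so 1.4201321e-18 J = 1.4201321e-18 / 4.184e+09 = 3.3941972e-28 ton_TNT ≈ 3.394e-28 ton_TNT (4 s.f.).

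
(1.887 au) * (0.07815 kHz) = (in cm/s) 1 au = 1.4959787e+11 m, so 1.887 au = 1.887 * 1.4959787e+11 = 2.8229118e+11 m. 1 kHz = 1000 Hz, so 0.07815 kHz = 0.07815 * 1000 = 78.15 Hz. Combine: 2.8229118e+11 m * 78.15 Hz = 2.2061056e+13 m/s. 1 cm/s = 0.01 m/s, so 2.2061056e+13 m/s = 2.2061056e+13 / 0.01 = 2.2061056e+15 cm/s ≈ 2.206e+15 cm/s (4 s.f.). Final answer: 2.206e+15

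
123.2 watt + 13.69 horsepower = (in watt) 1.033e+04. Check: 123.2 watt = 123.2 W. 1 horsepower = 745.69987 W, so 13.69 horsepower = 13.69 * 745.69987 = 10208.631 W. Sum: 123.2 + 10208.631 = 10331.831 W. 10331.831 W = 10331.831 watt ≈ 1.033e+04 watt (4 s.f.).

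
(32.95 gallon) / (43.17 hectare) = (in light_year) 3.054e-23. Check: 1 gallon = 0.0037854118 m^3, so 32.95 gallon = 32.95 * 0.0037854118 = 0.12472932 m^3. 1 hectare = 10000 m^2, so 43.17 hectare = 43.17 * 10000 = 431700 m^2. Combine: 0.12472932 m^3 / 431700 m^2 = 2.8892592e-07 m. 1 light_year = 9.4607305e+15 m, so 2.8892592e-07 m = 2.8892592e-07 / 9.4607305e+15 = 3.0539494e-23 light_year ≈ 3.054e-23 light_year (4 s.f.).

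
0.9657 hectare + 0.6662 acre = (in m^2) 1 hectare = 10000 m^2, so 0.9657 hectare = 0.9657 * 10000 = 9657 m^2. 1 acre = 4046.8564 m^2, so 0.6662 acre = 0.6662 * 4046.8564 = 2696.0157 m^2. Sum: 9657 + 2696.0157 = 12353.016 m^2. Result: 12353.016 m^2 ≈ 1.235e+04 m^2 (4 s.f.). Final answer: 1.235e+04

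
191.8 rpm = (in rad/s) 20.09. Check: 1 rpm = 0.10471976 rad/s, so 191.8 rpm = 191.8 * 0.10471976 = 20.085249 rad/s. Result: 20.085249 rad/s ≈ 20.09 rad/s (4 s.f.).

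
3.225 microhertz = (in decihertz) 3.225e-05. Check: 1 microhertz = 1e-06 Hz, so 3.225 microhertz = 3.225 * 1e-06 = 3.225e-06 Hz. 1 decihertz = 0.1 Hz, so 3.225e-06 Hz = 3.225e-06 / 0.1 = 3.225e-05 decihertz.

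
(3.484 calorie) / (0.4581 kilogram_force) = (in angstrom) 3.245e+10. Check: 1 calorie = 4.184 J, so 3.484 calorie = 3.484 * 4.184 = 14.577056 J. 1 kilogram_force = 9.80665 N, so 0.4581 kilogram_force = 0.4581 * 9.80665 = 4.4924264 N. Combine: 14.577056 J / 4.4924264 N = 3.2448069 m. 1 angstrom = 1e-10 m, so 3.2448069 m = 3.2448069 / 1e-10 = 3.2448069e+10 angstrom ≈ 3.245e+10 angstrom (4 s.f.).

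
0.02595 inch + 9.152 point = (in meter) 0.003888. Check: 1 inch = 0.0254 m, so 0.02595 inch = 0.02595 * 0.0254 = 0.00065913 m. 1 point = 0.00035277778 m, so 9.152 point = 9.152 * 0.00035277778 = 0.0032286222 m. Sum: 0.00065913 + 0.0032286222 = 0.0038877522 m. 0.0038877522 m = 0.0038877522 meter ≈ 0.003888 meter (4 s.f.).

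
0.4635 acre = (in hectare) 0.1876. Check: 1 acre = 4046.8564 m^2, so 0.4635 acre = 0.4635 * 4046.8564 = 1875.718 m^2. 1 hectare = 10000 m^2, so 1875.718 m^2 = 1875.718 / 10000 = 0.1875718 hectare ≈ 0.1876 hectare (4 s.f.).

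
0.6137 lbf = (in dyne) 2.73e+05. Check: 1 lbf = 4.4482216 N, so 0.6137 lbf = 0.6137 * 4.4482216 = 2.7298736 N. 1 dyne = 1e-05 N, so 2.7298736 N = 2.7298736 / 1e-05 = 272987.36 dyne ≈ 2.73e+05 dyne (4 s.f.).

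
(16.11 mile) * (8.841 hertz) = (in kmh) 1 mile = 1609.344 m, so 16.11 mile = 16.11 * 1609.344 = 25926.532 m. 8.841 hertz = 8.841 Hz. Combine: 25926.532 m * 8.841 Hz = 229216.47 m/s. 1 kmh = 0.27777778 m/s, so 229216.47 m/s = 229216.47 / 0.27777778 = 825179.28 kmh ≈ 8.252e+05 kmh (4 s.f.). Final answer: 8.252e+05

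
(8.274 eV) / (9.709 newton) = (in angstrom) 1 eV = 1.6021766e-19 J, so 8.274 eV = 8.274 * 1.6021766e-19 = 1.3256409e-18 J. 9.709 newton = 9.709 N. Combine: 1.3256409e-18 J / 9.709 N = 1.3653733e-19 m. 1 angstrom = 1e-10 m, so 1.3653733e-19 m = 1.3653733e-19 / 1e-10 = 1.3653733e-09 angstrom ≈ 1.365e-09 angstrom (4 s.f.). Final answer: 1.365e-09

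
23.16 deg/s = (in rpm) 1 deg/s = 0.017453293 rad/s, so 23.16 deg/s = 23.16 * 0.017453293 = 0.40421825 rad/s. 1 rpm = 0.10471976 rad/s, so 0.40421825 rad/s = 0.40421825 / 0.10471976 = 3.86 rpm. Final answer: 3.86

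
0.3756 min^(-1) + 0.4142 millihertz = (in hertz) 0.006674. Check: 1 min^(-1) = 0.016666667 Hz, so 0.3756 min^(-1) = 0.3756 * 0.016666667 = 0.00626 Hz. 1 millihertz = 0.001 Hz, so 0.4142 millihertz = 0.4142 * 0.001 = 0.0004142 Hz. Sum: 0.00626 + 0.0004142 = 0.0066742 Hz. 0.0066742 Hz = 0.0066742 hertz ≈ 0.006674 hertz (4 s.f.).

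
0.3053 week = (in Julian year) 1 week = 604800 s, so 0.3053 week = 0.3053 * 604800 = 184645.44 s. 1 Julian year = 31557600 s, so 184645.44 s = 184645.44 / 31557600 = 0.0058510609 Julian year ≈ 0.005851 Julian year (4 s.f.). Final answer: 0.005851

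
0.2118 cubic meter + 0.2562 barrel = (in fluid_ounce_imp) 0.2118 cubic meter = 0.2118 m^3. 1 barrel = 0.15898729 m^3, so 0.2562 barrel = 0.2562 * 0.15898729 = 0.040732545 m^3. Sum: 0.2118 + 0.040732545 = 0.25253254 m^3. 1 fluid_ounce_imp = 2.8413063e-05 m^3, so 0.25253254 m^3 = 0.25253254 / 2.8413063e-05 = 8887.9031 fluid_ounce_imp ≈ 8888 fluid_ounce_imp (4 s.f.). Final answer: 8888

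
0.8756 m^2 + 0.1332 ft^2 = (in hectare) 8.88e-05. Check: 0.8756 m^2 is already in m^2. 1 ft^2 = 0.09290304 m^2, so 0.1332 ft^2 = 0.1332 * 0.09290304 = 0.012374685 m^2. Sum: 0.8756 + 0.012374685 = 0.88797468 m^2. 1 hectare = 10000 m^2, so 0.88797468 m^2 = 0.88797468 / 10000 = 8.8797468e-05 hectare ≈ 8.88e-05 hectare (4 s.f.).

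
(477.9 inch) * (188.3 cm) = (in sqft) 246. Check: 1 inch = 0.0254 m, so 477.9 inch = 477.9 * 0.0254 = 12.13866 m. 1 cm = 0.01 m, so 188.3 cm = 188.3 * 0.01 = 1.883 m. Combine: 12.13866 m * 1.883 m = 22.857097 m^2. 1 sqft = 0.09290304 m^2, so 22.857097 m^2 = 22.857097 / 0.09290304 = 246.03174 sqft ≈ 246 sqft (4 s.f.).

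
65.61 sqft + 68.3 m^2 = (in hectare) 0.00744. Check: 1 sqft = 0.09290304 m^2, so 65.61 sqft = 65.61 * 0.09290304 = 6.0953685 m^2. 68.3 m^2 is already in m^2. Sum: 6.0953685 + 68.3 = 74.395368 m^2. 1 hectare = 10000 m^2, so 74.395368 m^2 = 74.395368 / 10000 = 0.0074395368 hectare ≈ 0.00744 hectare (4 s.f.).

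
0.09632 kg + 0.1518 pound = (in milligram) 1.652e+05. Check: 0.09632 kg is already in kg. 1 pound = 0.45359237 kg, so 0.1518 pound = 0.1518 * 0.45359237 = 0.068855322 kg. Sum: 0.09632 + 0.068855322 = 0.16517532 kg. 1 milligram = 1e-06 kg, so 0.16517532 kg = 0.16517532 / 1e-06 = 165175.32 milligram ≈ 1.652e+05 milligram (4 s.f.).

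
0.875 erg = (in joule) 8.75e-08. Check: 1 erg = 1e-07 J, so 0.875 erg = 0.875 * 1e-07 = 8.75e-08 J. 8.75e-08 J = 8.75e-08 joule.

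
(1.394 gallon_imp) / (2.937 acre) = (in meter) 1 gallon_imp = 0.00454609 m^3, so 1.394 gallon_imp = 1.394 * 0.00454609 = 0.0063372495 m^3. 1 acre = 4046.8564 m^2, so 2.937 acre = 2.937 * 4046.8564 = 11885.617 m^2. Combine: 0.0063372495 m^3 / 11885.617 m^2 = 5.331864e-07 m. 5.331864e-07 m = 5.331864e-07 meter ≈ 5.332e-07 meter (4 s.f.). Final answer: 5.332e-07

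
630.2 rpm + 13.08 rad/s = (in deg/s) 1 rpm = 0.10471976 rad/s, so 630.2 rpm = 630.2 * 0.10471976 = 65.99439 rad/s. 13.08 rad/s is already in rad/s. Sum: 65.99439 + 13.08 = 79.07439 rad/s. 1 deg/s = 0.017453293 rad/s, so 79.07439 rad/s = 79.07439 / 0.017453293 = 4530.6288 deg/s ≈ 4531 deg/s (4 s.f.). Final answer: 4531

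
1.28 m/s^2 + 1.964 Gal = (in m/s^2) 1.28 m/s^2 is already in m/s^2. 1 Gal = 0.01 m/s^2, so 1.964 Gal = 1.964 * 0.01 = 0.01964 m/s^2. Sum: 1.28 + 0.01964 = 1.29964 m/s^2. Result: 1.29964 m/s^2 ≈ 1.3 m/s^2 (4 s.f.). Final answer: 1.3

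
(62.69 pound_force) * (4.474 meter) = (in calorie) 298.2. Check: 1 pound_force = 4.4482216 N, so 62.69 pound_force = 62.69 * 4.4482216 = 278.85901 N. 4.474 meter = 4.474 m. Combine: 278.85901 N * 4.474 m = 1247.6152 J. 1 calorie = 4.184 J, so 1247.6152 J = 1247.6152 / 4.184 = 298.1872 calorie ≈ 298.2 calorie (4 s.f.).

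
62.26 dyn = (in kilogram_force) 1 dyn = 1e-05 N, so 62.26 dyn = 62.26 * 1e-05 = 0.0006226 N. 1 kilogram_force = 9.80665 N, so 0.0006226 N = 0.0006226 / 9.80665 = 6.3487531e-05 kilogram_force ≈ 6.349e-05 kilogram_force (4 s.f.). Final answer: 6.349e-05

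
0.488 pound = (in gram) 1 pound = 0.45359237 kg, so 0.488 pound = 0.488 * 0.45359237 = 0.22135308 kg. 1 gram = 0.001 kg, so 0.22135308 kg = 0.22135308 / 0.001 = 221.35308 gram ≈ 221.4 gram (4 s.f.). Final answer: 221.4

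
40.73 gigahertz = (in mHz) 4.073e+13. Check: 1 gigahertz = 1e+09 Hz, so 40.73 gigahertz = 40.73 * 1e+09 = 4.073e+10 Hz. 1 mHz = 0.001 Hz, so 4.073e+10 Hz = 4.073e+10 / 0.001 = 4.073e+13 mHz.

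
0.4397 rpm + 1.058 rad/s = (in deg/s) 63.26. Check: 1 rpm = 0.10471976 rad/s, so 0.4397 rpm = 0.4397 * 0.10471976 = 0.046045276 rad/s. 1.058 rad/s is already in rad/s. Sum: 0.046045276 + 1.058 = 1.1040453 rad/s. 1 deg/s = 0.017453293 rad/s, so 1.1040453 rad/s = 1.1040453 / 0.017453293 = 63.257135 deg/s ≈ 63.26 deg/s (4 s.f.).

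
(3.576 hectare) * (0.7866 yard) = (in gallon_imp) 1 hectare = 10000 m^2, so 3.576 hectare = 3.576 * 10000 = 35760 m^2. 1 yard = 0.9144 m, so 0.7866 yard = 0.7866 * 0.9144 = 0.71926704 m. Combine: 35760 m^2 * 0.71926704 m = 25720.989 m^3. 1 gallon_imp = 0.00454609 m^3, so 25720.989 m^3 = 25720.989 / 0.00454609 = 5657826.7 gallon_imp ≈ 5.658e+06 gallon_imp (4 s.f.). Final answer: 5.658e+06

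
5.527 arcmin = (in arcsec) 1 arcmin = 0.00029088821 rad, so 5.527 arcmin = 5.527 * 0.00029088821 = 0.0016077391 rad. 1 arcsec = 4.8481368e-06 rad, so 0.0016077391 rad = 0.0016077391 / 4.8481368e-06 = 331.62 arcsec ≈ 331.6 arcsec (4 s.f.). Final answer: 331.6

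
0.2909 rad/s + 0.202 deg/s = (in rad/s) 0.2909 rad/s is already in rad/s. 1 deg/s = 0.017453293 rad/s, so 0.202 deg/s = 0.202 * 0.017453293 = 0.0035255651 rad/s. Sum: 0.2909 + 0.0035255651 = 0.29442557 rad/s. Result: 0.29442557 rad/s ≈ 0.2944 rad/s (4 s.f.). Final answer: 0.2944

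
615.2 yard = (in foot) 1 yard = 0.9144 m, so 615.2 yard = 615.2 * 0.9144 = 562.53888 m. 1 foot = 0.3048 m, so 562.53888 m = 562.53888 / 0.3048 = 1845.6 foot ≈ 1846 foot (4 s.f.). Final answer: 1846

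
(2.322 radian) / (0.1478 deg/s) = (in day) 0.01042. Check: 2.322 radian = 2.322 rad. 1 deg/s = 0.017453293 rad/s, so 0.1478 deg/s = 0.1478 * 0.017453293 = 0.0025795966 rad/s. Combine: 2.322 rad / 0.0025795966 rad/s = 900.14073 s. 1 day = 86400 s, so 900.14073 s = 900.14073 / 86400 = 0.010418295 day ≈ 0.01042 day (4 s.f.).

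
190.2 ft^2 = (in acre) 0.004366. Check: 1 ft^2 = 0.09290304 m^2, so 190.2 ft^2 = 190.2 * 0.09290304 = 17.670158 m^2. 1 acre = 4046.8564 m^2, so 17.670158 m^2 = 17.670158 / 4046.8564 = 0.0043663912 acre ≈ 0.004366 acre (4 s.f.).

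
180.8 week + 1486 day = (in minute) 1 week = 604800 s, so 180.8 week = 180.8 * 604800 = 1.0934784e+08 s. 1 day = 86400 s, so 1486 day = 1486 * 86400 = 1.283904e+08 s. Sum: 1.0934784e+08 + 1.283904e+08 = 2.3773824e+08 s. 1 minute = 60 s, so 2.3773824e+08 s = 2.3773824e+08 / 60 = 3962304 minute ≈ 3.962e+06 minute (4 s.f.). Final answer: 3.962e+06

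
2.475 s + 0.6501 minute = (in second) 2.475 s is already in s. 1 minute = 60 s, so 0.6501 minute = 0.6501 * 60 = 39.006 s. Sum: 2.475 + 39.006 = 41.481 s. 41.481 s = 41.481 second ≈ 41.48 second (4 s.f.). Final answer: 41.48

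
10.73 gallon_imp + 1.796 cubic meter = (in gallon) 1 gallon_imp = 0.00454609 m^3, so 10.73 gallon_imp = 10.73 * 0.00454609 = 0.048779546 m^3. 1.796 cubic meter = 1.796 m^3. Sum: 0.048779546 + 1.796 = 1.8447795 m^3. 1 gallon = 0.0037854118 m^3, so 1.8447795 m^3 = 1.8447795 / 0.0037854118 = 487.3392 gallon ≈ 487.3 gallon (4 s.f.). Final answer: 487.3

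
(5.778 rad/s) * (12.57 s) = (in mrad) 7.263e+04. Check: 5.778 rad/s is already in rad/s. 12.57 s is already in s. Combine: 5.778 rad/s * 12.57 s = 72.62946 rad. 1 mrad = 0.001 rad, so 72.62946 rad = 72.62946 / 0.001 = 72629.46 mrad ≈ 7.263e+04 mrad (4 s.f.).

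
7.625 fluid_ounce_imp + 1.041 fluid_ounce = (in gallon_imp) 1 fluid_ounce_imp = 2.8413063e-05 m^3, so 7.625 fluid_ounce_imp = 7.625 * 2.8413063e-05 = 0.0002166496 m^3. 1 fluid_ounce = 2.957353e-05 m^3, so 1.041 fluid_ounce = 1.041 * 2.957353e-05 = 3.0786044e-05 m^3. Sum: 0.0002166496 + 3.0786044e-05 = 0.00024743565 m^3. 1 gallon_imp = 0.00454609 m^3, so 0.00024743565 m^3 = 0.00024743565 / 0.00454609 = 0.054428233 gallon_imp ≈ 0.05443 gallon_imp (4 s.f.). Final answer: 0.05443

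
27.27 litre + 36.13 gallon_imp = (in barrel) 1.205. Check: 1 litre = 0.001 m^3, so 27.27 litre = 27.27 * 0.001 = 0.02727 m^3. 1 gallon_imp = 0.00454609 m^3, so 36.13 gallon_imp = 36.13 * 0.00454609 = 0.16425023 m^3. Sum: 0.02727 + 0.16425023 = 0.19152023 m^3. 1 barrel = 0.15898729 m^3, so 0.19152023 m^3 = 0.19152023 / 0.15898729 = 1.204626 barrel ≈ 1.205 barrel (4 s.f.).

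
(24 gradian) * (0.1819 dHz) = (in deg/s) 0.3929. Check: 1 gradian = 0.015707963 rad, so 24 gradian = 24 * 0.015707963 = 0.37699112 rad. 1 dHz = 0.1 Hz, so 0.1819 dHz = 0.1819 * 0.1 = 0.01819 Hz. Combine: 0.37699112 rad * 0.01819 Hz = 0.0068574684 rad/s. 1 deg/s = 0.017453293 rad/s, so 0.0068574684 rad/s = 0.0068574684 / 0.017453293 = 0.392904 deg/s ≈ 0.3929 deg/s (4 s.f.).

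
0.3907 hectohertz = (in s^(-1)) 1 hectohertz = 100 Hz, so 0.3907 hectohertz = 0.3907 * 100 = 39.07 Hz. 39.07 Hz = 39.07 s^(-1). Final answer: 39.07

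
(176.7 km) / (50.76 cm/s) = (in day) 1 km = 1000 m, so 176.7 km = 176.7 * 1000 = 176700 m. 1 cm/s = 0.01 m/s, so 50.76 cm/s = 50.76 * 0.01 = 0.5076 m/s. Combine: 176700 m / 0.5076 m/s = 348108.75 s. 1 day = 86400 s, so 348108.75 s = 348108.75 / 86400 = 4.0290364 day ≈ 4.029 day (4 s.f.). Final answer: 4.029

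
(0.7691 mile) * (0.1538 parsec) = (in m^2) 5.874e+18. Check: 1 mile = 1609.344 m, so 0.7691 mile = 0.7691 * 1609.344 = 1237.7465 m. 1 parsec = 3.0856776e+16 m, so 0.1538 parsec = 0.1538 * 3.0856776e+16 = 4.7457721e+15 m. Combine: 1237.7465 m * 4.7457721e+15 m = 5.8740627e+18 m^2. Result: 5.8740627e+18 m^2 ≈ 5.874e+18 m^2 (4 s.f.).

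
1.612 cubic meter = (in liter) 1612. Check: 1.612 cubic meter = 1.612 m^3. 1 liter = 0.001 m^3, so 1.612 m^3 = 1.612 / 0.001 = 1612 liter.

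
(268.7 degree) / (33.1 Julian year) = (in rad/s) 4.49e-09. Check: 1 degree = 0.017453293 rad, so 268.7 degree = 268.7 * 0.017453293 = 4.6896997 rad. 1 Julian year = 31557600 s, so 33.1 Julian year = 33.1 * 31557600 = 1.0445566e+09 s. Combine: 4.6896997 rad / 1.0445566e+09 s = 4.4896561e-09 rad/s. Result: 4.4896561e-09 rad/s ≈ 4.49e-09 rad/s (4 s.f.).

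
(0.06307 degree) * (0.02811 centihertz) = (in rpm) 2.955e-06. Check: 1 degree = 0.017453293 rad, so 0.06307 degree = 0.06307 * 0.017453293 = 0.0011007792 rad. 1 centihertz = 0.01 Hz, so 0.02811 centihertz = 0.02811 * 0.01 = 0.0002811 Hz. Combine: 0.0011007792 rad * 0.0002811 Hz = 3.0942902e-07 rad/s. 1 rpm = 0.10471976 rad/s, so 3.0942902e-07 rad/s = 3.0942902e-07 / 0.10471976 = 2.9548295e-06 rpm ≈ 2.955e-06 rpm (4 s.f.).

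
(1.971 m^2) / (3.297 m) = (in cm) 1.971 m^2 is already in m^2. 3.297 m is already in m. Combine: 1.971 m^2 / 3.297 m = 0.5978162 m. 1 cm = 0.01 m, so 0.5978162 m = 0.5978162 / 0.01 = 59.78162 cm ≈ 59.78 cm (4 s.f.). Final answer: 59.78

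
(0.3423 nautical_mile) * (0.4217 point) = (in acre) 1 nautical_mile = 1852 m, so 0.3423 nautical_mile = 0.3423 * 1852 = 633.9396 m. 1 point = 0.00035277778 m, so 0.4217 point = 0.4217 * 0.00035277778 = 0.00014876639 m. Combine: 633.9396 m * 0.00014876639 m = 0.094308905 m^2. 1 acre = 4046.8564 m^2, so 0.094308905 m^2 = 0.094308905 / 4046.8564 = 2.3304238e-05 acre ≈ 2.33e-05 acre (4 s.f.). Final answer: 2.33e-05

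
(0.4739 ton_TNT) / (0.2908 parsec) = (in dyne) 0.0221. Check: 1 ton_TNT = 4.184e+09 J, so 0.4739 ton_TNT = 0.4739 * 4.184e+09 = 1.9827976e+09 J. 1 parsec = 3.0856776e+16 m, so 0.2908 parsec = 0.2908 * 3.0856776e+16 = 8.9731504e+15 m. Combine: 1.9827976e+09 J / 8.9731504e+15 m = 2.2097006e-07 N. 1 dyne = 1e-05 N, so 2.2097006e-07 N = 2.2097006e-07 / 1e-05 = 0.022097006 dyne ≈ 0.0221 dyne (4 s.f.).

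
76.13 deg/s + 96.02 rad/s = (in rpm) 929.6. Check: 1 deg/s = 0.017453293 rad/s, so 76.13 deg/s = 76.13 * 0.017453293 = 1.3287192 rad/s. 96.02 rad/s is already in rad/s. Sum: 1.3287192 + 96.02 = 97.348719 rad/s. 1 rpm = 0.10471976 rad/s, so 97.348719 rad/s = 97.348719 / 0.10471976 = 929.61179 rpm ≈ 929.6 rpm (4 s.f.).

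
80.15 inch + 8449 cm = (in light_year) 9.146e-15. Check: 1 inch = 0.0254 m, so 80.15 inch = 80.15 * 0.0254 = 2.03581 m. 1 cm = 0.01 m, so 8449 cm = 8449 * 0.01 = 84.49 m. Sum: 2.03581 + 84.49 = 86.52581 m. 1 light_year = 9.4607305e+15 m, so 86.52581 m = 86.52581 / 9.4607305e+15 = 9.1457853e-15 light_year ≈ 9.146e-15 light_year (4 s.f.).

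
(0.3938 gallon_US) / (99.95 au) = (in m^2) 1 gallon_US = 0.0037854118 m^3, so 0.3938 gallon_US = 0.3938 * 0.0037854118 = 0.0014906952 m^3. 1 au = 1.4959787e+11 m, so 99.95 au = 99.95 * 1.4959787e+11 = 1.4952307e+13 m. Combine: 0.0014906952 m^3 / 1.4952307e+13 m = 9.9696665e-17 m^2. Result: 9.9696665e-17 m^2 ≈ 9.97e-17 m^2 (4 s.f.). Final answer: 9.97e-17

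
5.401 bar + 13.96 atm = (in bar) 1 bar = 100000 Pa, so 5.401 bar = 5.401 * 100000 = 540100 Pa. 1 atm = 101325 Pa, so 13.96 atm = 13.96 * 101325 = 1414497 Pa. Sum: 540100 + 1414497 = 1954597 Pa. 1 bar = 100000 Pa, so 1954597 Pa = 1954597 / 100000 = 19.54597 bar ≈ 19.55 bar (4 s.f.). Final answer: 19.55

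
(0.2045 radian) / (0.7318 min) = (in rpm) 0.2045 radian = 0.2045 rad. 1 min = 60 s, so 0.7318 min = 0.7318 * 60 = 43.908 s. Combine: 0.2045 rad / 43.908 s = 0.0046574656 rad/s. 1 rpm = 0.10471976 rad/s, so 0.0046574656 rad/s = 0.0046574656 / 0.10471976 = 0.04447552 rpm ≈ 0.04448 rpm (4 s.f.). Final answer: 0.04448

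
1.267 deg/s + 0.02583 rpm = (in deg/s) 1 deg/s = 0.017453293 rad/s, so 1.267 deg/s = 1.267 * 0.017453293 = 0.022113322 rad/s. 1 rpm = 0.10471976 rad/s, so 0.02583 rpm = 0.02583 * 0.10471976 = 0.0027049113 rad/s. Sum: 0.022113322 + 0.0027049113 = 0.024818233 rad/s. 1 deg/s = 0.017453293 rad/s, so 0.024818233 rad/s = 0.024818233 / 0.017453293 = 1.42198 deg/s ≈ 1.422 deg/s (4 s.f.). Final answer: 1.422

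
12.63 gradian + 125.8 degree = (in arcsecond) 1 gradian = 0.015707963 rad, so 12.63 gradian = 12.63 * 0.015707963 = 0.19839158 rad. 1 degree = 0.017453293 rad, so 125.8 degree = 125.8 * 0.017453293 = 2.1956242 rad. Sum: 0.19839158 + 2.1956242 = 2.3940158 rad. 1 arcsecond = 4.8481368e-06 rad, so 2.3940158 rad = 2.3940158 / 4.8481368e-06 = 493801.2 arcsecond ≈ 4.938e+05 arcsecond (4 s.f.). Final answer: 4.938e+05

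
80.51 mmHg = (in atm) 0.1059. Check: 1 mmHg = 133.32237 Pa, so 80.51 mmHg = 80.51 * 133.32237 = 10733.784 Pa. 1 atm = 101325 Pa, so 10733.784 Pa = 10733.784 / 101325 = 0.10593421 atm ≈ 0.1059 atm (4 s.f.).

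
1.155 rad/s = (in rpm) 11.03. Check: 1 rpm = 0.10471976 rad/s, so 1.155 rad/s = 1.155 / 0.10471976 = 11.029438 rpm ≈ 11.03 rpm (4 s.f.).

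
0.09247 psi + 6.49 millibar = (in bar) 0.01287. Check: 1 psi = 6894.7573 Pa, so 0.09247 psi = 0.09247 * 6894.7573 = 637.55821 Pa. 1 millibar = 100 Pa, so 6.49 millibar = 6.49 * 100 = 649 Pa. Sum: 637.55821 + 649 = 1286.5582 Pa. 1 bar = 100000 Pa, so 1286.5582 Pa = 1286.5582 / 100000 = 0.012865582 bar ≈ 0.01287 bar (4 s.f.).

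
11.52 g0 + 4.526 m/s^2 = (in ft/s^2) 385.5. Check: 1 g0 = 9.80665 m/s^2, so 11.52 g0 = 11.52 * 9.80665 = 112.97261 m/s^2. 4.526 m/s^2 is already in m/s^2. Sum: 112.97261 + 4.526 = 117.49861 m/s^2. 1 ft/s^2 = 0.3048 m/s^2, so 117.49861 m/s^2 = 117.49861 / 0.3048 = 385.49412 ft/s^2 ≈ 385.5 ft/s^2 (4 s.f.).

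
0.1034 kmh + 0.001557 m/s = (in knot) 0.05886. Check: 1 kmh = 0.27777778 m/s, so 0.1034 kmh = 0.1034 * 0.27777778 = 0.028722222 m/s. 0.001557 m/s is already in m/s. Sum: 0.028722222 + 0.001557 = 0.030279222 m/s. 1 knot = 0.51444444 m/s, so 0.030279222 m/s = 0.030279222 / 0.51444444 = 0.058858099 knot ≈ 0.05886 knot (4 s.f.).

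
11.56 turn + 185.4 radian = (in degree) 1 turn = 6.2831853 rad, so 11.56 turn = 11.56 * 6.2831853 = 72.633622 rad. 185.4 radian = 185.4 rad. Sum: 72.633622 + 185.4 = 258.03362 rad. 1 degree = 0.017453293 rad, so 258.03362 rad = 258.03362 / 0.017453293 = 14784.238 degree ≈ 1.478e+04 degree (4 s.f.). Final answer: 1.478e+04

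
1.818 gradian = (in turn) 0.004545. Check: 1 gradian = 0.015707963 rad, so 1.818 gradian = 1.818 * 0.015707963 = 0.028557077 rad. 1 turn = 6.2831853 rad, so 0.028557077 rad = 0.028557077 / 6.2831853 = 0.004545 turn.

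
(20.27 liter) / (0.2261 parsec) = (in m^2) 2.905e-18. Check: 1 liter = 0.001 m^3, so 20.27 liter = 20.27 * 0.001 = 0.02027 m^3. 1 parsec = 3.0856776e+16 m, so 0.2261 parsec = 0.2261 * 3.0856776e+16 = 6.976717e+15 m. Combine: 0.02027 m^3 / 6.976717e+15 m = 2.905378e-18 m^2. Result: 2.905378e-18 m^2 ≈ 2.905e-18 m^2 (4 s.f.).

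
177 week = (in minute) 1.784e+06. Check: 1 week = 604800 s, so 177 week = 177 * 604800 = 1.070496e+08 s. 1 minute = 60 s, so 1.070496e+08 s = 1.070496e+08 / 60 = 1784160 minute ≈ 1.784e+06 minute (4 s.f.).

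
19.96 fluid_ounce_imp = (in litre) 0.5671. Check: 1 fluid_ounce_imp = 2.8413063e-05 m^3, so 19.96 fluid_ounce_imp = 19.96 * 2.8413063e-05 = 0.00056712473 m^3. 1 litre = 0.001 m^3, so 0.00056712473 m^3 = 0.00056712473 / 0.001 = 0.56712473 litre ≈ 0.5671 litre (4 s.f.).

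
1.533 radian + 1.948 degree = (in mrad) 1.533 radian = 1.533 rad. 1 degree = 0.017453293 rad, so 1.948 degree = 1.948 * 0.017453293 = 0.033999014 rad. Sum: 1.533 + 0.033999014 = 1.566999 rad. 1 mrad = 0.001 rad, so 1.566999 rad = 1.566999 / 0.001 = 1566.999 mrad ≈ 1567 mrad (4 s.f.). Final answer: 1567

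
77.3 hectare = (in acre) 191. Check: 1 hectare = 10000 m^2, so 77.3 hectare = 77.3 * 10000 = 773000 m^2. 1 acre = 4046.8564 m^2, so 773000 m^2 = 773000 / 4046.8564 = 191.01246 acre ≈ 191 acre (4 s.f.).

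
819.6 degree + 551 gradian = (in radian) 22.96. Check: 1 degree = 0.017453293 rad, so 819.6 degree = 819.6 * 0.017453293 = 14.304719 rad. 1 gradian = 0.015707963 rad, so 551 gradian = 551 * 0.015707963 = 8.6550878 rad. Sum: 14.304719 + 8.6550878 = 22.959806 rad. 22.959806 rad = 22.959806 radian ≈ 22.96 radian (4 s.f.).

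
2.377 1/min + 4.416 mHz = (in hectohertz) 0.0004403. Check: 1 1/min = 0.016666667 Hz, so 2.377 1/min = 2.377 * 0.016666667 = 0.039616667 Hz. 1 mHz = 0.001 Hz, so 4.416 mHz = 4.416 * 0.001 = 0.004416 Hz. Sum: 0.039616667 + 0.004416 = 0.044032667 Hz. 1 hectohertz = 100 Hz, so 0.044032667 Hz = 0.044032667 / 100 = 0.00044032667 hectohertz ≈ 0.0004403 hectohertz (4 s.f.).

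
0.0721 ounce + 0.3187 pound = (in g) 146.6. Check: 1 ounce = 0.028349523 kg, so 0.0721 ounce = 0.0721 * 0.028349523 = 0.0020440006 kg. 1 pound = 0.45359237 kg, so 0.3187 pound = 0.3187 * 0.45359237 = 0.14455989 kg. Sum: 0.0020440006 + 0.14455989 = 0.14660389 kg. 1 g = 0.001 kg, so 0.14660389 kg = 0.14660389 / 0.001 = 146.60389 g ≈ 146.6 g (4 s.f.).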